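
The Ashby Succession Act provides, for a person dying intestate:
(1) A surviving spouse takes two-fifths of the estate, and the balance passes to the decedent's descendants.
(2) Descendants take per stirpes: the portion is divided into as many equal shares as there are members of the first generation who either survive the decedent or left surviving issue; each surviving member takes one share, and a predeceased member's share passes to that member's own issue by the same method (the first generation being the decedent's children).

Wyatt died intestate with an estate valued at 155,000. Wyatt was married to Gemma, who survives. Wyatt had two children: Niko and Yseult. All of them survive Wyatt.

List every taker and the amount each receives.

Gemma: 62,000; Niko: 46,500; Yseult: 46,500

Gemma takes two-fifths of 155,000 = 62,000. The remaining 93,000 passes to the descendants.
The descendants' portion (93,000) is divided into 2 shares of 46,500: Niko and Yseult each take 46,500.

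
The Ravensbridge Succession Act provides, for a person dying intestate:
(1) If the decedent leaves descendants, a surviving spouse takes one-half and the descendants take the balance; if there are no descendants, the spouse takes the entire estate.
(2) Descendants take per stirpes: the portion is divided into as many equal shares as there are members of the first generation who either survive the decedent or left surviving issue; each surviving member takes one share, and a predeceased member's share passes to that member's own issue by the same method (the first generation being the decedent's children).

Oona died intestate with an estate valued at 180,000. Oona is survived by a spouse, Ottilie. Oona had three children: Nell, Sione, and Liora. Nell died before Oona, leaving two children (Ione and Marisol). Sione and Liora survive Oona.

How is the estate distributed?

Ottilie takes one-half of 180,000 = 90,000. The remaining 90,000 passes to the descendants.
The descendants' portion (90,000) is divided into 3 shares of 30,000: Sione and Liora each take 30,000; Nell's 30,000 share passes to Nell's issue.
Nell's share (30,000) is divided into 2 shares of 15,000: Ione and Marisol each take 15,000.

Ottilie: 90,000; Ione: 15,000; Marisol: 15,000; Sione: 30,000; Liora: 30,000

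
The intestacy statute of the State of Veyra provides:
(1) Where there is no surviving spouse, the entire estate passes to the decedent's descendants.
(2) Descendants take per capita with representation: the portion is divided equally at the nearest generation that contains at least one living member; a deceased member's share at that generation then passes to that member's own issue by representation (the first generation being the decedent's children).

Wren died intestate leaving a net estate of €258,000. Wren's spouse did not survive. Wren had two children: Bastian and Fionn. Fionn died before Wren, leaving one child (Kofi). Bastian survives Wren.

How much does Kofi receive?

The entire €258,000 passes to the descendants.
That amount (€258,000) is divided into 2 shares of €129,000: Bastian takes €129,000; Fionn's €129,000 share passes to Fionn's issue.
Fionn's share (€129,000) passes entirely to Kofi.

Kofi receives €129,000.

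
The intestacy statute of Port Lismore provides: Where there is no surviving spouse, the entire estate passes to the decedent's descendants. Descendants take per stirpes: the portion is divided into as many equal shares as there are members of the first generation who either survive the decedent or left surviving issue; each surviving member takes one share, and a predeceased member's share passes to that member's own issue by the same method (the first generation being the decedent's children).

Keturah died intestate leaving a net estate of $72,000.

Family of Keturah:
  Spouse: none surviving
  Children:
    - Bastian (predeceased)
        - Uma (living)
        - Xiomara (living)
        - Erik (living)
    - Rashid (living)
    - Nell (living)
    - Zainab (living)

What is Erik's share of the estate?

Erik receives $6,000.

The entire $72,000 passes to the descendants.
That amount ($72,000) is divided into 4 shares of $18,000: Rashid, Nell, and Zainab each take $18,000; Bastian's $18,000 share passes to Bastian's issue.
Bastian's share ($18,000) is divided into 3 shares of $6,000: Uma, Xiomara, and Erik each take $6,000.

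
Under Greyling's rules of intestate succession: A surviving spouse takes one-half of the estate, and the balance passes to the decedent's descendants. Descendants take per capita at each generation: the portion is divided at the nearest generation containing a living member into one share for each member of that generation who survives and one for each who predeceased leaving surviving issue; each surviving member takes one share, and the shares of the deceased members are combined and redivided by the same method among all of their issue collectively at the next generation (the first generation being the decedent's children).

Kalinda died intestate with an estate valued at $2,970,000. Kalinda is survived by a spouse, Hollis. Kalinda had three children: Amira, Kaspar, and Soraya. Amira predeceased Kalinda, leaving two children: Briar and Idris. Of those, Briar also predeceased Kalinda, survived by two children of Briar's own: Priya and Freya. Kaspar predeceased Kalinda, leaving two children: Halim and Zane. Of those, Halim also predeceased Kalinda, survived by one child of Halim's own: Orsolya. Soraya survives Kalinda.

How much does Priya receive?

Priya receives $165,000.

Hollis takes one-half of $2,970,000 = $1,485,000. The remaining $1,485,000 passes to the descendants.
The descendants' portion ($1,485,000) is divided at the children's generation into 3 shares of $495,000. Soraya takes $495,000. The 2 shares of the deceased (Amira and Kaspar) are combined into a pool of $990,000.
That pool ($990,000) is divided at the grandchildren's generation into 4 shares of $247,500. Idris and Zane each take $247,500. The 2 shares of the deceased (Briar and Halim) are combined into a pool of $495,000.
That pool ($495,000) is divided at the great-grandchildren's generation equally among Priya, Freya, and Orsolya: $165,000 each.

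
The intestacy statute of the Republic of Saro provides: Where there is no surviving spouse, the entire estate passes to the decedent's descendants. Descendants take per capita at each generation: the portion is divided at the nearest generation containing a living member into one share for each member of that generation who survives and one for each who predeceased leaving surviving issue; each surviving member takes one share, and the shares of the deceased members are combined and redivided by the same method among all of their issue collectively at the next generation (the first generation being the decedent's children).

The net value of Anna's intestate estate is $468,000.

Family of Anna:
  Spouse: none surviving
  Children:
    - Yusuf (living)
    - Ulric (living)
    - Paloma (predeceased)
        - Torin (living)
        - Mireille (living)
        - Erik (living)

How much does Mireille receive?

The entire $468,000 passes to the descendants.
That amount ($468,000) is divided at the children's generation into 3 shares of $156,000. Yusuf and Ulric each take $156,000. The remaining share for the deceased Paloma ($156,000) is carried to the next generation.
That pool ($156,000) is divided at the grandchildren's generation equally among Torin, Mireille, and Erik: $52,000 each.

Mireille receives $52,000.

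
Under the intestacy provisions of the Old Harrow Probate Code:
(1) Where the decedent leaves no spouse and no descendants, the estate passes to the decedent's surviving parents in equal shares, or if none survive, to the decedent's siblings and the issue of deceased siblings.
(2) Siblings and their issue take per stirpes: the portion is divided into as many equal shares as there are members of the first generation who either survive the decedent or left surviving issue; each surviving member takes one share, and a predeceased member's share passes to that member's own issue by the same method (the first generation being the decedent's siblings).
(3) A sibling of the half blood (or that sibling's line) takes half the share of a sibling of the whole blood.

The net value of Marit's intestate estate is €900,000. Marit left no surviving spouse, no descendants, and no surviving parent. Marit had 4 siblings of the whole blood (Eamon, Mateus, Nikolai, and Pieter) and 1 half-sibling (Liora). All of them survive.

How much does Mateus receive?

The entire €900,000 passes to the siblings and their issue.
Counting each half-blood sibling's line as half a unit, there are 9/2 units in €900,000, so one unit is €200,000. Whole-blood lines (Eamon, Mateus, Nikolai, and Pieter) take €200,000 each; half-blood lines (Liora) take €100,000 each.

Mateus receives €200,000.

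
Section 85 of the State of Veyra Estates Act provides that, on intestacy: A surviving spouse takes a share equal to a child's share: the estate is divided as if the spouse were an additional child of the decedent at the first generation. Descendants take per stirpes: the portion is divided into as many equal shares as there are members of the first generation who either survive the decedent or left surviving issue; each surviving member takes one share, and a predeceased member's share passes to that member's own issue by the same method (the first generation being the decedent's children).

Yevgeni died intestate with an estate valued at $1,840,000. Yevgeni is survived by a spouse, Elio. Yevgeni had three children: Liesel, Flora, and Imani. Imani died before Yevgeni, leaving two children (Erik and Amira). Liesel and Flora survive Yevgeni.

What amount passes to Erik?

The spouse counts as an additional share at the children's level, so there are 4 primary shares of $460,000. Elio takes one such share ($460,000).
The children's combined portion ($1,380,000) is divided into 3 shares of $460,000: Liesel and Flora each take $460,000; Imani's $460,000 share passes to Imani's issue.
Imani's share ($460,000) is divided into 2 shares of $230,000: Erik and Amira each take $230,000.

Erik receives $230,000.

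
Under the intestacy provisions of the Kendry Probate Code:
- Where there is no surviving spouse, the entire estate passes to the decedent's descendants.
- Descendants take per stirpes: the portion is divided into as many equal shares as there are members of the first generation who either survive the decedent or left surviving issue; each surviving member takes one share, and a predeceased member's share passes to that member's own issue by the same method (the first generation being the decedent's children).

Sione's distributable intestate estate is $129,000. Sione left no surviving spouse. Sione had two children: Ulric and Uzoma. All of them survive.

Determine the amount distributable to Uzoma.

Uzoma receives $64,500.

The entire $129,000 passes to the descendants.
That amount ($129,000) is divided into 2 shares of $64,500: Ulric and Uzoma each take $64,500.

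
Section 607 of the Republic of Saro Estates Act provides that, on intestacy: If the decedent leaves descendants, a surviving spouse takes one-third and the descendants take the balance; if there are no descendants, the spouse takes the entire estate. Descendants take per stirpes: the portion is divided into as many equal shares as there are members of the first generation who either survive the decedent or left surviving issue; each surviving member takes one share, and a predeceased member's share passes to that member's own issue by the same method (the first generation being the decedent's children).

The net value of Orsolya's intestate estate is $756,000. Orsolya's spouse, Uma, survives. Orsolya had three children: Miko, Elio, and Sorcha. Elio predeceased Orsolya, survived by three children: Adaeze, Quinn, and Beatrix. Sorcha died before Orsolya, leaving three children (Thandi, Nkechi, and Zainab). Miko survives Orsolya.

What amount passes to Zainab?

Zainab receives $56,000.

Uma takes one-third of $756,000 = $252,000. The remaining $504,000 passes to the descendants.
The descendants' portion ($504,000) is divided into 3 shares of $168,000: Miko takes $168,000; Elio's $168,000 share passes to Elio's issue; Sorcha's $168,000 share passes to Sorcha's issue.
Elio's share ($168,000) is divided into 3 shares of $56,000: Adaeze, Quinn, and Beatrix each take $56,000.
Sorcha's share ($168,000) is divided into 3 shares of $56,000: Thandi, Nkechi, and Zainab each take $56,000.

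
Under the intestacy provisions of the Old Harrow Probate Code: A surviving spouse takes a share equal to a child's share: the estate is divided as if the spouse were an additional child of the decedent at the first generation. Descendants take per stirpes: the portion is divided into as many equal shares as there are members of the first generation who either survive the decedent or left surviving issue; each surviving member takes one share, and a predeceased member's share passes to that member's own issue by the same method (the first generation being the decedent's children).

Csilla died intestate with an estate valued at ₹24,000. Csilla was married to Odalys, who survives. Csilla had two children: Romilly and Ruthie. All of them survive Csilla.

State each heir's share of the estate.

The spouse counts as an additional share at the children's level, so there are 3 primary shares of ₹8,000. Odalys takes one such share (₹8,000).
The children's combined portion (₹16,000) is divided into 2 shares of ₹8,000: Romilly and Ruthie each take ₹8,000.

Odalys: ₹8,000; Romilly: ₹8,000; Ruthie: ₹8,000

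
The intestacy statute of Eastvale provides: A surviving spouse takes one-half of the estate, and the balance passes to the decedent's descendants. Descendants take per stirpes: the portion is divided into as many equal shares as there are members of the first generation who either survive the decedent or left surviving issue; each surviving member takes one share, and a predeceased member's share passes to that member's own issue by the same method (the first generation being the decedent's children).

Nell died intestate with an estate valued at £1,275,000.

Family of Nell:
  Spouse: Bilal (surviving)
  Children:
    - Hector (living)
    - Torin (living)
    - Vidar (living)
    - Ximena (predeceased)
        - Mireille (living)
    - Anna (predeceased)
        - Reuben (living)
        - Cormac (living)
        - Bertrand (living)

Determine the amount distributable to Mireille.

Mireille receives £127,500.

Bilal takes one-half of £1,275,000 = £637,500. The remaining £637,500 passes to the descendants.
The descendants' portion (£637,500) is divided into 5 shares of £127,500: Hector, Torin, and Vidar each take £127,500; Ximena's £127,500 share passes to Ximena's issue; Anna's £127,500 share passes to Anna's issue.
Ximena's share (£127,500) passes entirely to Mireille.
Anna's share (£127,500) is divided into 3 shares of £42,500: Reuben, Cormac, and Bertrand each take £42,500.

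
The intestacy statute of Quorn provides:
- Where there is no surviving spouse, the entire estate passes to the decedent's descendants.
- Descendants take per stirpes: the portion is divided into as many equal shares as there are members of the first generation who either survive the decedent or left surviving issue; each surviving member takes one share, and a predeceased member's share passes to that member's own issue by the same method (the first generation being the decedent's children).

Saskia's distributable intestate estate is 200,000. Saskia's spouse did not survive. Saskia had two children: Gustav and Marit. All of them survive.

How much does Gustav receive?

The entire 200,000 passes to the descendants.
That amount (200,000) is divided into 2 shares of 100,000: Gustav and Marit each take 100,000.

Gustav receives 100,000.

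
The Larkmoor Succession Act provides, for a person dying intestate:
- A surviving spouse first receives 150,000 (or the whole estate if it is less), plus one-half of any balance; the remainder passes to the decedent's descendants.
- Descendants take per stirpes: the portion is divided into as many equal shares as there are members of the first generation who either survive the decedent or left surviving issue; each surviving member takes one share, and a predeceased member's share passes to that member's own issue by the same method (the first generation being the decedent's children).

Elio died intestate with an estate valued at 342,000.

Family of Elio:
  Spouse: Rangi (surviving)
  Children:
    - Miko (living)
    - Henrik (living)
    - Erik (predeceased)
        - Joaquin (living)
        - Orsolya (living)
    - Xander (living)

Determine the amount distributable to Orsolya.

Rangi first takes 150,000, leaving a balance of 192,000. Rangi then takes one-half of the balance (96,000), for a total of 246,000. The remaining 96,000 passes to the descendants.
The descendants' portion (96,000) is divided into 4 shares of 24,000: Miko, Henrik, and Xander each take 24,000; Erik's 24,000 share passes to Erik's issue.
Erik's share (24,000) is divided into 2 shares of 12,000: Joaquin and Orsolya each take 12,000.

Orsolya receives 12,000.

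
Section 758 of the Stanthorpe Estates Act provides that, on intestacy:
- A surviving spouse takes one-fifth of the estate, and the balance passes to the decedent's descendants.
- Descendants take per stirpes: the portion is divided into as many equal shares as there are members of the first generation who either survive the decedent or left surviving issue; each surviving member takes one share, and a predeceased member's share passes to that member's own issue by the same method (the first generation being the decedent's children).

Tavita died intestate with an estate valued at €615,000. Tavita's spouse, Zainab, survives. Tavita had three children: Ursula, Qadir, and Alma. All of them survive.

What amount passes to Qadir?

Zainab takes one-fifth of €615,000 = €123,000. The remaining €492,000 passes to the descendants.
The descendants' portion (€492,000) is divided into 3 shares of €164,000: Ursula, Qadir, and Alma each take €164,000.

Qadir receives €164,000.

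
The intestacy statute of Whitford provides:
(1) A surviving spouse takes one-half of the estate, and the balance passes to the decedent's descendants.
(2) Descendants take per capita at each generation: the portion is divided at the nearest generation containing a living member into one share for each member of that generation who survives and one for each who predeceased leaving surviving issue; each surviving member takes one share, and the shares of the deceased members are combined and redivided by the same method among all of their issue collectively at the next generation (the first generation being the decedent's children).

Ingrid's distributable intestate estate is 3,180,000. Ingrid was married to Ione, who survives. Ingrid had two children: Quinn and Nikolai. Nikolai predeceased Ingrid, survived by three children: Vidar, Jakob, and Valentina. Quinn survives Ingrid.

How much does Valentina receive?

Valentina receives 265,000.

Ione takes one-half of 3,180,000 = 1,590,000. The remaining 1,590,000 passes to the descendants.
The descendants' portion (1,590,000) is divided at the children's generation into 2 shares of 795,000. Quinn takes 795,000. The remaining share for the deceased Nikolai (795,000) is carried to the next generation.
That pool (795,000) is divided at the grandchildren's generation equally among Vidar, Jakob, and Valentina: 265,000 each.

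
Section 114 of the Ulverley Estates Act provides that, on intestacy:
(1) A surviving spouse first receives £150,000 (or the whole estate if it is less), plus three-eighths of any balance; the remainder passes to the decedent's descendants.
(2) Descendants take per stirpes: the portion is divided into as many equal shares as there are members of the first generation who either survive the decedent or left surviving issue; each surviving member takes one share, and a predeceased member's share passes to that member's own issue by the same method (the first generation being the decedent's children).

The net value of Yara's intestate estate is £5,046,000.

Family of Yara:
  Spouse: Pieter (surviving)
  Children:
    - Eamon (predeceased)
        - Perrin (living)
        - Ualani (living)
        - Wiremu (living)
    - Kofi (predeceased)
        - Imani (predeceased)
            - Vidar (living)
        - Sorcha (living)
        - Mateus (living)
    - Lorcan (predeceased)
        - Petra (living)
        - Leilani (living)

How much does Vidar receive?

Pieter first takes £150,000, leaving a balance of £4,896,000. Pieter then takes three-eighths of the balance (£1,836,000), for a total of £1,986,000. The remaining £3,060,000 passes to the descendants.
The descendants' portion (£3,060,000) is divided into 3 shares of £1,020,000: Eamon's £1,020,000 share passes to Eamon's issue; Kofi's £1,020,000 share passes to Kofi's issue; Lorcan's £1,020,000 share passes to Lorcan's issue.
Eamon's share (£1,020,000) is divided into 3 shares of £340,000: Perrin, Ualani, and Wiremu each take £340,000.
Kofi's share (£1,020,000) is divided into 3 shares of £340,000: Sorcha and Mateus each take £340,000; Imani's £340,000 share passes to Imani's issue.
Imani's share (£340,000) passes entirely to Vidar.
Lorcan's share (£1,020,000) is divided into 2 shares of £510,000: Petra and Leilani each take £510,000.

Vidar receives £340,000.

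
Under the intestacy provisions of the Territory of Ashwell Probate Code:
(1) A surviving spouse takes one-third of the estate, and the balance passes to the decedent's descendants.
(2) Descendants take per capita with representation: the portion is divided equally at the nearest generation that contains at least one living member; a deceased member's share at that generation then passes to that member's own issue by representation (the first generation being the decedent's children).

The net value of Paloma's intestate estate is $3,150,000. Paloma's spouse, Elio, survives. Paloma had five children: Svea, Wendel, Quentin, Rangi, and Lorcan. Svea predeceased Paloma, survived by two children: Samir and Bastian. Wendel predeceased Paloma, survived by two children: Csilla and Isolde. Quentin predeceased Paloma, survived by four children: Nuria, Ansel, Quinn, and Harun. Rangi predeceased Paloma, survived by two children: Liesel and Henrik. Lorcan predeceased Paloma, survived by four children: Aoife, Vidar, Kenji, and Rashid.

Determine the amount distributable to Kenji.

Kenji receives $150,000.

Elio takes one-third of $3,150,000 = $1,050,000. The remaining $2,100,000 passes to the descendants.
No child survives, so the initial division is made at the grandchildren's generation.
The descendants' portion ($2,100,000) is divided into 14 shares of $150,000: Samir, Bastian, Csilla, Isolde, Nuria, Ansel, Quinn, Harun, Liesel, Henrik, Aoife, Vidar, Kenji, and Rashid each take $150,000.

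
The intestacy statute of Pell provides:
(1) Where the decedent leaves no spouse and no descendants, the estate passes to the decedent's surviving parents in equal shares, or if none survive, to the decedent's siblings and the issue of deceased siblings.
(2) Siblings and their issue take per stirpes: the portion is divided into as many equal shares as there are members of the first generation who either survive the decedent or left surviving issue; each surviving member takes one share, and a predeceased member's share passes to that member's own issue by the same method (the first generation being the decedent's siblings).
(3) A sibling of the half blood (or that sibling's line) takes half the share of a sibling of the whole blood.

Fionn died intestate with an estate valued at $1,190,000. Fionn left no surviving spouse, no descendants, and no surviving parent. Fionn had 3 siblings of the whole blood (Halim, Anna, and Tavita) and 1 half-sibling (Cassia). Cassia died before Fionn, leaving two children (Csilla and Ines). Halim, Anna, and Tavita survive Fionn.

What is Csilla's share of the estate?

The entire $1,190,000 passes to the siblings and their issue.
Counting each half-blood sibling's line as half a unit, there are 7/2 units in $1,190,000, so one unit is $340,000. Whole-blood lines (Halim, Anna, and Tavita) take $340,000 each; half-blood lines (Cassia) take $170,000 each.
Cassia's share ($170,000) is divided into 2 shares of $85,000: Csilla and Ines each take $85,000.

Csilla receives $85,000.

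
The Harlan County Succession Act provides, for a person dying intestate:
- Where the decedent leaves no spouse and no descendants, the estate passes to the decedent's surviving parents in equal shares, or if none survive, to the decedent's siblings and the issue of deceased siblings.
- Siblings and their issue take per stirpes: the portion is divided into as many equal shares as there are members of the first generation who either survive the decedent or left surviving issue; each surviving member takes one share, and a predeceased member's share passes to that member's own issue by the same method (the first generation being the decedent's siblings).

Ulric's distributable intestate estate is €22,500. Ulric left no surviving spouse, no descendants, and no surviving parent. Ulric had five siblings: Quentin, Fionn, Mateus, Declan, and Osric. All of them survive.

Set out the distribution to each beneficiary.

Quentin: €4,500; Fionn: €4,500; Mateus: €4,500; Declan: €4,500; Osric: €4,500

The entire €22,500 passes to the siblings and their issue.
That amount (€22,500) is divided into 5 shares of €4,500: Quentin, Fionn, Mateus, Declan, and Osric each take €4,500.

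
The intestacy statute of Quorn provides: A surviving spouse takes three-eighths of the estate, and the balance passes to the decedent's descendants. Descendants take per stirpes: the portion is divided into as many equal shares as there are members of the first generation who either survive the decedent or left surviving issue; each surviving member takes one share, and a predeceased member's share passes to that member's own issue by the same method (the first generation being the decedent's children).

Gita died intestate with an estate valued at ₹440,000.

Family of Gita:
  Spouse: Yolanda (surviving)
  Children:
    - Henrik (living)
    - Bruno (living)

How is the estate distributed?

Yolanda takes three-eighths of ₹440,000 = ₹165,000. The remaining ₹275,000 passes to the descendants.
The descendants' portion (₹275,000) is divided into 2 shares of ₹137,500: Henrik and Bruno each take ₹137,500.

Yolanda: ₹165,000; Henrik: ₹137,500; Bruno: ₹137,500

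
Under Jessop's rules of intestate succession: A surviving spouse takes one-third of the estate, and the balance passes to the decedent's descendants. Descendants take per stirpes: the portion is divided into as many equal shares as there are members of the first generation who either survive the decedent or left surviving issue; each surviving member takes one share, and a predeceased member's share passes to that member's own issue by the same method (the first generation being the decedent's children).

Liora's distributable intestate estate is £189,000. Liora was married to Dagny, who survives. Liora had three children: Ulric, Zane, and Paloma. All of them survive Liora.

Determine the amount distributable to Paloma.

Dagny takes one-third of £189,000 = £63,000. The remaining £126,000 passes to the descendants.
The descendants' portion (£126,000) is divided into 3 shares of £42,000: Ulric, Zane, and Paloma each take £42,000.

Paloma receives £42,000.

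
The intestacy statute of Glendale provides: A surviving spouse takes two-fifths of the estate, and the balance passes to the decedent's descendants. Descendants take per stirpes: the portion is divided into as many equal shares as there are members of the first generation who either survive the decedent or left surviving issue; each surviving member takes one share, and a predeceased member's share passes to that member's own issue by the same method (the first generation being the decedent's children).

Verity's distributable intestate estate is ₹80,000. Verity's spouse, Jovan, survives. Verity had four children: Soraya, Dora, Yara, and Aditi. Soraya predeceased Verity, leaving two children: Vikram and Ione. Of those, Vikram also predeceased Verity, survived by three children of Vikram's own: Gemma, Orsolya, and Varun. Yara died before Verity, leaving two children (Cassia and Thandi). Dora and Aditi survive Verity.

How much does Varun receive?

Varun receives ₹2,000.

Jovan takes two-fifths of ₹80,000 = ₹32,000. The remaining ₹48,000 passes to the descendants.
The descendants' portion (₹48,000) is divided into 4 shares of ₹12,000: Dora and Aditi each take ₹12,000; Soraya's ₹12,000 share passes to Soraya's issue; Yara's ₹12,000 share passes to Yara's issue.
Soraya's share (₹12,000) is divided into 2 shares of ₹6,000: Ione takes ₹6,000; Vikram's ₹6,000 share passes to Vikram's issue.
Vikram's share (₹6,000) is divided into 3 shares of ₹2,000: Gemma, Orsolya, and Varun each take ₹2,000.
Yara's share (₹12,000) is divided into 2 shares of ₹6,000: Cassia and Thandi each take ₹6,000.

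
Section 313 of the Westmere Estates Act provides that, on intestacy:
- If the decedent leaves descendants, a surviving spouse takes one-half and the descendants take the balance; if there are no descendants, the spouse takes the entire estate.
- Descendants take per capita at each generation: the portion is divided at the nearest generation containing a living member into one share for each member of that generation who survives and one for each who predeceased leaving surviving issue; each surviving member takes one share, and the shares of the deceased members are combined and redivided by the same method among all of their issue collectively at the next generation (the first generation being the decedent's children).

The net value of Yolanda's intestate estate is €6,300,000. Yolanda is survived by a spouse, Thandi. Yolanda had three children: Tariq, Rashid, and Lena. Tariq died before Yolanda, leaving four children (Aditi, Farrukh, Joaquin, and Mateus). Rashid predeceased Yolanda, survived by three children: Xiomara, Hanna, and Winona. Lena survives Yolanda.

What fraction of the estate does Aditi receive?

Aditi receives 1/21 of the estate.

Thandi takes one-half of €6,300,000 = €3,150,000. The remaining €3,150,000 passes to the descendants.
The descendants' portion (€3,150,000) is divided at the children's generation into 3 shares of €1,050,000. Lena takes €1,050,000. The 2 shares of the deceased (Tariq and Rashid) are combined into a pool of €2,100,000.
That pool (€2,100,000) is divided at the grandchildren's generation equally among Aditi, Farrukh, Joaquin, Mateus, Xiomara, Hanna, and Winona: €300,000 each.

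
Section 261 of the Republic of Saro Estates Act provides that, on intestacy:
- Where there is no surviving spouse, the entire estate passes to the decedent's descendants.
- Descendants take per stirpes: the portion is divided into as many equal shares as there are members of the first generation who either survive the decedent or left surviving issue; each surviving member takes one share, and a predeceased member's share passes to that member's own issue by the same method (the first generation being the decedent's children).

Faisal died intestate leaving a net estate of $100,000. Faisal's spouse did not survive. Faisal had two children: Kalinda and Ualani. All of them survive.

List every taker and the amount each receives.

Kalinda: $50,000; Ualani: $50,000

The entire $100,000 passes to the descendants.
That amount ($100,000) is divided into 2 shares of $50,000: Kalinda and Ualani each take $50,000.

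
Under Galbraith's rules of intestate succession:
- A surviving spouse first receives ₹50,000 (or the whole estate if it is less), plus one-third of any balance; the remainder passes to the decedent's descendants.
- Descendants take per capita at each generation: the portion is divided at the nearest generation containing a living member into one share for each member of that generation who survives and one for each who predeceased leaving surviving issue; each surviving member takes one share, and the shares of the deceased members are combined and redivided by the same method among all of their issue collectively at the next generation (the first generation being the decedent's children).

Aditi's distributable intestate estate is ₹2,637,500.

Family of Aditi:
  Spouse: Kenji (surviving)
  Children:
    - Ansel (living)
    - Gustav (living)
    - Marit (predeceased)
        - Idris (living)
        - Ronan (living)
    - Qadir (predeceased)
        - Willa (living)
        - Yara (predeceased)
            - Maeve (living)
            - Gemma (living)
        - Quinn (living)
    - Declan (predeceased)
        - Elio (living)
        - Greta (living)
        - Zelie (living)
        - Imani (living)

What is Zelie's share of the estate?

Zelie receives ₹115,000.

Kenji first takes ₹50,000, leaving a balance of ₹2,587,500. Kenji then takes one-third of the balance (₹862,500), for a total of ₹912,500. The remaining ₹1,725,000 passes to the descendants.
The descendants' portion (₹1,725,000) is divided at the children's generation into 5 shares of ₹345,000. Ansel and Gustav each take ₹345,000. The 3 shares of the deceased (Marit, Qadir, and Declan) are combined into a pool of ₹1,035,000.
That pool (₹1,035,000) is divided at the grandchildren's generation into 9 shares of ₹115,000. Idris, Ronan, Willa, Quinn, Elio, Greta, Zelie, and Imani each take ₹115,000. The remaining share for the deceased Yara (₹115,000) is carried to the next generation.
That pool (₹115,000) is divided at the great-grandchildren's generation equally among Maeve and Gemma: ₹57,500 each.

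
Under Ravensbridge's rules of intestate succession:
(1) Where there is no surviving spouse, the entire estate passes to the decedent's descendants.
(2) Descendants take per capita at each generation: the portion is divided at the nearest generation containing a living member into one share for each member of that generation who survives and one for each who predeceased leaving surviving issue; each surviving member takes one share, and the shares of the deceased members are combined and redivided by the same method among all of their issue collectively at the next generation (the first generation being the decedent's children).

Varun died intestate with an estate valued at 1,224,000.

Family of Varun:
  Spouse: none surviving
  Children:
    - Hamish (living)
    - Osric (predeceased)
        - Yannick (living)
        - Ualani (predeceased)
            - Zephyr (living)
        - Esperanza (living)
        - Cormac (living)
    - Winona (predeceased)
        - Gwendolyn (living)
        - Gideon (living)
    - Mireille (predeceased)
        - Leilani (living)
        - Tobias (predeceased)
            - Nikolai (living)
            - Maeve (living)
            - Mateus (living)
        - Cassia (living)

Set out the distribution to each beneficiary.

Hamish: 306,000; Yannick: 102,000; Zephyr: 51,000; Esperanza: 102,000; Cormac: 102,000; Gwendolyn: 102,000; Gideon: 102,000; Leilani: 102,000; Nikolai: 51,000; Maeve: 51,000; Mateus: 51,000; Cassia: 102,000

The entire 1,224,000 passes to the descendants.
That amount (1,224,000) is divided at the children's generation into 4 shares of 306,000. Hamish takes 306,000. The 3 shares of the deceased (Osric, Winona, and Mireille) are combined into a pool of 918,000.
That pool (918,000) is divided at the grandchildren's generation into 9 shares of 102,000. Yannick, Esperanza, Cormac, Gwendolyn, Gideon, Leilani, and Cassia each take 102,000. The 2 shares of the deceased (Ualani and Tobias) are combined into a pool of 204,000.
That pool (204,000) is divided at the great-grandchildren's generation equally among Zephyr, Nikolai, Maeve, and Mateus: 51,000 each.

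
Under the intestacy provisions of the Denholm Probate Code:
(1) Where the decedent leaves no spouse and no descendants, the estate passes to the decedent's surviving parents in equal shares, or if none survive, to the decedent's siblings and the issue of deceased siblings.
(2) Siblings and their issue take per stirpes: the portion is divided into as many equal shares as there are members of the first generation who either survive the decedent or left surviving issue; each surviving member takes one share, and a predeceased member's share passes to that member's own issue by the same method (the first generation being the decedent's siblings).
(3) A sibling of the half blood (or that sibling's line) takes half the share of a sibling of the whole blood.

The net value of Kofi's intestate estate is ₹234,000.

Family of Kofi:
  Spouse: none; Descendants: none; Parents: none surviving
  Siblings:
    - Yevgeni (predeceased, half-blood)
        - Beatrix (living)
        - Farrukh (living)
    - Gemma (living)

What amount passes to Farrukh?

The entire ₹234,000 passes to the siblings and their issue.
Counting each half-blood sibling's line as half a unit, there are 3/2 units in ₹234,000, so one unit is ₹156,000. Whole-blood lines (Gemma) take ₹156,000 each; half-blood lines (Yevgeni) take ₹78,000 each.
Yevgeni's share (₹78,000) is divided into 2 shares of ₹39,000: Beatrix and Farrukh each take ₹39,000.

Farrukh receives ₹39,000.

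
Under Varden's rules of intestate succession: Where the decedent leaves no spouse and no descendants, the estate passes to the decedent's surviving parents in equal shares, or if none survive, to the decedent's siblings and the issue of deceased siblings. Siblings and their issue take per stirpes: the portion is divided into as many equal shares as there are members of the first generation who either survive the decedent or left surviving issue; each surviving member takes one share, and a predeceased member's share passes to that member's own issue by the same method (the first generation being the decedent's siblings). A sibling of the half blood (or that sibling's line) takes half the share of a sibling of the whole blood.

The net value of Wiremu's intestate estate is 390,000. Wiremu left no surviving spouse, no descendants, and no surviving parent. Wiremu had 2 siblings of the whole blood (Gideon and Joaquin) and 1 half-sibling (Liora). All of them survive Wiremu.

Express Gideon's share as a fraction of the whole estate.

Gideon receives 2/5 of the estate.

The entire 390,000 passes to the siblings and their issue.
Counting each half-blood sibling's line as half a unit, there are 5/2 units in 390,000, so one unit is 156,000. Whole-blood lines (Gideon and Joaquin) take 156,000 each; half-blood lines (Liora) take 78,000 each.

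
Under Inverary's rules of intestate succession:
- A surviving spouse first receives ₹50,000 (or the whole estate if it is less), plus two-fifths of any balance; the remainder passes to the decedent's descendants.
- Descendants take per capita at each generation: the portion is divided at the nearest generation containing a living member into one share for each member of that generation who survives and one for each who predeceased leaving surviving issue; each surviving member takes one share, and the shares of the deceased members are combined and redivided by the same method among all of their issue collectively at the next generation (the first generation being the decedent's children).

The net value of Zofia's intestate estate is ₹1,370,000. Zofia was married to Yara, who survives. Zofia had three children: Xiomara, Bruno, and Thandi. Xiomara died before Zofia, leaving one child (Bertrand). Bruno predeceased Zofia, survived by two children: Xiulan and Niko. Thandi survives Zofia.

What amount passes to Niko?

Yara first takes ₹50,000, leaving a balance of ₹1,320,000. Yara then takes two-fifths of the balance (₹528,000), for a total of ₹578,000. The remaining ₹792,000 passes to the descendants.
The descendants' portion (₹792,000) is divided at the children's generation into 3 shares of ₹264,000. Thandi takes ₹264,000. The 2 shares of the deceased (Xiomara and Bruno) are combined into a pool of ₹528,000.
That pool (₹528,000) is divided at the grandchildren's generation equally among Bertrand, Xiulan, and Niko: ₹176,000 each.

Niko receives ₹176,000.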